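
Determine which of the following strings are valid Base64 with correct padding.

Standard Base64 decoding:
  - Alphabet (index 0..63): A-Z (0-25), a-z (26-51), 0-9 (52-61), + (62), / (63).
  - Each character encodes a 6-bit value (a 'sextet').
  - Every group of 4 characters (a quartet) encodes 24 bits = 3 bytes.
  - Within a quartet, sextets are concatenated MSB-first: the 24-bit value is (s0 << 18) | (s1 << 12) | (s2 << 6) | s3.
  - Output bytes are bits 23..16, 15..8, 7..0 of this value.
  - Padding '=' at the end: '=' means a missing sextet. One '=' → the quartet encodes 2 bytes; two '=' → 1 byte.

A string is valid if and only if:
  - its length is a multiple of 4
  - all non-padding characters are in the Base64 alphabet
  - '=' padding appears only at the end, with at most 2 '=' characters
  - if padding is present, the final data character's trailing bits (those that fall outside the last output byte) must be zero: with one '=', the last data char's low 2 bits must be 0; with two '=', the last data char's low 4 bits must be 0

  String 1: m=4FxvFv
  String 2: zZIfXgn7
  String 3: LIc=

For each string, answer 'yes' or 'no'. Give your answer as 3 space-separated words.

Answer: no yes yes

Derivation:
String 1: 'm=4FxvFv' → invalid (bad char(s): ['=']; '=' in middle)
String 2: 'zZIfXgn7' → valid
String 3: 'LIc=' → valid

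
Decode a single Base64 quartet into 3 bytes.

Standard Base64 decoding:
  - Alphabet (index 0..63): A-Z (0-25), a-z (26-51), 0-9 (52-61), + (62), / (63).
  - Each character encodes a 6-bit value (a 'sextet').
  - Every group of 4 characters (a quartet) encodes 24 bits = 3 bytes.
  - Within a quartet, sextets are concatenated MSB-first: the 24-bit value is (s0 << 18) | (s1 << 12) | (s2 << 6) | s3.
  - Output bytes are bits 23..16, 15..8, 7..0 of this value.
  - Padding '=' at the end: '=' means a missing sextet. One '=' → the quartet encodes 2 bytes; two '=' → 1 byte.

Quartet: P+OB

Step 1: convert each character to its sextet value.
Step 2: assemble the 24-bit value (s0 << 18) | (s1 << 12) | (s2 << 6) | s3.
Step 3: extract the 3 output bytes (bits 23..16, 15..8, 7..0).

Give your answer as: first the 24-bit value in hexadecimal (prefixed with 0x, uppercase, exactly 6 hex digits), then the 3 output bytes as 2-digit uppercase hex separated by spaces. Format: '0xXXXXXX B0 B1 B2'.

Answer: 0x3FE381 3F E3 81

Derivation:
Sextets: P=15, +=62, O=14, B=1
24-bit: (15<<18) | (62<<12) | (14<<6) | 1
      = 0x3C0000 | 0x03E000 | 0x000380 | 0x000001
      = 0x3FE381
Bytes: (v>>16)&0xFF=3F, (v>>8)&0xFF=E3, v&0xFF=81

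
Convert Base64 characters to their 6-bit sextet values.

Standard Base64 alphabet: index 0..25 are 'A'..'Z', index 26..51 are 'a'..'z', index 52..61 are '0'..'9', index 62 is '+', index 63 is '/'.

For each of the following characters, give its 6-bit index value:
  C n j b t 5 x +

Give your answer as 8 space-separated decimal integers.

'C': A..Z range, ord('C') − ord('A') = 2
'n': a..z range, 26 + ord('n') − ord('a') = 39
'j': a..z range, 26 + ord('j') − ord('a') = 35
'b': a..z range, 26 + ord('b') − ord('a') = 27
't': a..z range, 26 + ord('t') − ord('a') = 45
'5': 0..9 range, 52 + ord('5') − ord('0') = 57
'x': a..z range, 26 + ord('x') − ord('a') = 49
'+': index 62

Answer: 2 39 35 27 45 57 49 62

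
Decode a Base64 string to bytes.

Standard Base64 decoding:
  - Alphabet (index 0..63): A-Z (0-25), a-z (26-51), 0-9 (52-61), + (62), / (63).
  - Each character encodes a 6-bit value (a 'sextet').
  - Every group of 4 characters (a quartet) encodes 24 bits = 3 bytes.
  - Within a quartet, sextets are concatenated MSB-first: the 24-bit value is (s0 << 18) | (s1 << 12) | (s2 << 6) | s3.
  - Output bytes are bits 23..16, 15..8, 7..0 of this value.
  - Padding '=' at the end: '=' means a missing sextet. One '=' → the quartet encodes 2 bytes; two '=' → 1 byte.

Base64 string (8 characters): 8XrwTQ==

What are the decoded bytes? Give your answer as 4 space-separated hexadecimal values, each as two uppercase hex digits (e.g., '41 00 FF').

After char 0 ('8'=60): chars_in_quartet=1 acc=0x3C bytes_emitted=0
After char 1 ('X'=23): chars_in_quartet=2 acc=0xF17 bytes_emitted=0
After char 2 ('r'=43): chars_in_quartet=3 acc=0x3C5EB bytes_emitted=0
After char 3 ('w'=48): chars_in_quartet=4 acc=0xF17AF0 -> emit F1 7A F0, reset; bytes_emitted=3
After char 4 ('T'=19): chars_in_quartet=1 acc=0x13 bytes_emitted=3
After char 5 ('Q'=16): chars_in_quartet=2 acc=0x4D0 bytes_emitted=3
Padding '==': partial quartet acc=0x4D0 -> emit 4D; bytes_emitted=4

Answer: F1 7A F0 4D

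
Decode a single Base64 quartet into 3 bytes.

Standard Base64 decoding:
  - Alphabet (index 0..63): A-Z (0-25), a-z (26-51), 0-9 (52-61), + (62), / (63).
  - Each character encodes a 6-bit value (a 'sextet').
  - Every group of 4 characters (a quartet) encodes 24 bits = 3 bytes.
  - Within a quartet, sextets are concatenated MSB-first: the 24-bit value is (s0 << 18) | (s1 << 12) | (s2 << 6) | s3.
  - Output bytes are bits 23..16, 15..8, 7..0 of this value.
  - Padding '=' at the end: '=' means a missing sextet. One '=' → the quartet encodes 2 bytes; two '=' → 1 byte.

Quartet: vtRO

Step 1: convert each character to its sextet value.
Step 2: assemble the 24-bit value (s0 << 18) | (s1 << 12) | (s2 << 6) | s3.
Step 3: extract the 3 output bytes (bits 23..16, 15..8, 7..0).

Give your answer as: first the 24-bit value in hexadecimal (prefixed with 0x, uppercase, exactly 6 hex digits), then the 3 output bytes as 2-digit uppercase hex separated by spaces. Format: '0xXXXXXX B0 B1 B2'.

Sextets: v=47, t=45, R=17, O=14
24-bit: (47<<18) | (45<<12) | (17<<6) | 14
      = 0xBC0000 | 0x02D000 | 0x000440 | 0x00000E
      = 0xBED44E
Bytes: (v>>16)&0xFF=BE, (v>>8)&0xFF=D4, v&0xFF=4E

Answer: 0xBED44E BE D4 4E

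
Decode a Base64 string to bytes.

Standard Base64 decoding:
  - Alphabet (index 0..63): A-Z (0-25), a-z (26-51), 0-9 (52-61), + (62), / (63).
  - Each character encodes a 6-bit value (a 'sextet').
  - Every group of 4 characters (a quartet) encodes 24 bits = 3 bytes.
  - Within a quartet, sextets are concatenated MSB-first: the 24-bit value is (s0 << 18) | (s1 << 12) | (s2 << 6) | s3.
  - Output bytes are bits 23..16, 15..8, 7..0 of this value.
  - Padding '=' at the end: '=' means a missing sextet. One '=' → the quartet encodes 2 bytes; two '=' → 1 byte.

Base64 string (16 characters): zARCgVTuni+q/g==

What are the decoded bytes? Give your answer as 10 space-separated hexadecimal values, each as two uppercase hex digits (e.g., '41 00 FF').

After char 0 ('z'=51): chars_in_quartet=1 acc=0x33 bytes_emitted=0
After char 1 ('A'=0): chars_in_quartet=2 acc=0xCC0 bytes_emitted=0
After char 2 ('R'=17): chars_in_quartet=3 acc=0x33011 bytes_emitted=0
After char 3 ('C'=2): chars_in_quartet=4 acc=0xCC0442 -> emit CC 04 42, reset; bytes_emitted=3
After char 4 ('g'=32): chars_in_quartet=1 acc=0x20 bytes_emitted=3
After char 5 ('V'=21): chars_in_quartet=2 acc=0x815 bytes_emitted=3
After char 6 ('T'=19): chars_in_quartet=3 acc=0x20553 bytes_emitted=3
After char 7 ('u'=46): chars_in_quartet=4 acc=0x8154EE -> emit 81 54 EE, reset; bytes_emitted=6
After char 8 ('n'=39): chars_in_quartet=1 acc=0x27 bytes_emitted=6
After char 9 ('i'=34): chars_in_quartet=2 acc=0x9E2 bytes_emitted=6
After char 10 ('+'=62): chars_in_quartet=3 acc=0x278BE bytes_emitted=6
After char 11 ('q'=42): chars_in_quartet=4 acc=0x9E2FAA -> emit 9E 2F AA, reset; bytes_emitted=9
After char 12 ('/'=63): chars_in_quartet=1 acc=0x3F bytes_emitted=9
After char 13 ('g'=32): chars_in_quartet=2 acc=0xFE0 bytes_emitted=9
Padding '==': partial quartet acc=0xFE0 -> emit FE; bytes_emitted=10

Answer: CC 04 42 81 54 EE 9E 2F AA FE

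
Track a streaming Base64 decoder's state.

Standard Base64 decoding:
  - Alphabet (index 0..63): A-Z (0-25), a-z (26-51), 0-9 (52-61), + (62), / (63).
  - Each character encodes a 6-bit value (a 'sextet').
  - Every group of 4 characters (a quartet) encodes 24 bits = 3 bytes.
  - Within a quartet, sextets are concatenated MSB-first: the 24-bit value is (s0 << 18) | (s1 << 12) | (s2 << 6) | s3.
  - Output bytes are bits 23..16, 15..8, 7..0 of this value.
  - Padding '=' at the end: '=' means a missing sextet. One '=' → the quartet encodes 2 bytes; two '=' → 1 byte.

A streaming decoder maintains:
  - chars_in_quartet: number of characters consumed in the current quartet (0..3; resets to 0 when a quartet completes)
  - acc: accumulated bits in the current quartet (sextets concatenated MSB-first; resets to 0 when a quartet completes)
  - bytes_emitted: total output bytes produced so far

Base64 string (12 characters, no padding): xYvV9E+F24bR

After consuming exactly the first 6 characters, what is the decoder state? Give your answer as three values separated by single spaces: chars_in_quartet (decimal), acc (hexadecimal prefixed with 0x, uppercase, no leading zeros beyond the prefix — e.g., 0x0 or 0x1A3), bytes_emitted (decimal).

After char 0 ('x'=49): chars_in_quartet=1 acc=0x31 bytes_emitted=0
After char 1 ('Y'=24): chars_in_quartet=2 acc=0xC58 bytes_emitted=0
After char 2 ('v'=47): chars_in_quartet=3 acc=0x3162F bytes_emitted=0
After char 3 ('V'=21): chars_in_quartet=4 acc=0xC58BD5 -> emit C5 8B D5, reset; bytes_emitted=3
After char 4 ('9'=61): chars_in_quartet=1 acc=0x3D bytes_emitted=3
After char 5 ('E'=4): chars_in_quartet=2 acc=0xF44 bytes_emitted=3

Answer: 2 0xF44 3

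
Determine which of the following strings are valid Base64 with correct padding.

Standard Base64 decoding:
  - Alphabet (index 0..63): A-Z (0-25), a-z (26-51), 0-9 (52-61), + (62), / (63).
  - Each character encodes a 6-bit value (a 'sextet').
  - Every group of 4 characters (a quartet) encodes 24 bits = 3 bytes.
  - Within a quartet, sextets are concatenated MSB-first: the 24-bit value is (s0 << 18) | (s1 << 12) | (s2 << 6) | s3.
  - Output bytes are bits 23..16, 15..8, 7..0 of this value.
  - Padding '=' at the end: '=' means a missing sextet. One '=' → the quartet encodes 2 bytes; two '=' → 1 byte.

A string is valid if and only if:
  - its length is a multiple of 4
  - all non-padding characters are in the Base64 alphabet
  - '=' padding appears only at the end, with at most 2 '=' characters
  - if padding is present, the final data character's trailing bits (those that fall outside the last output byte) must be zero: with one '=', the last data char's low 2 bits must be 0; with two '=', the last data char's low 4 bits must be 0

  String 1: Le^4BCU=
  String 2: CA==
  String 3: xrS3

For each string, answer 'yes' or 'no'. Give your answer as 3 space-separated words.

String 1: 'Le^4BCU=' → invalid (bad char(s): ['^'])
String 2: 'CA==' → valid
String 3: 'xrS3' → valid

Answer: no yes yes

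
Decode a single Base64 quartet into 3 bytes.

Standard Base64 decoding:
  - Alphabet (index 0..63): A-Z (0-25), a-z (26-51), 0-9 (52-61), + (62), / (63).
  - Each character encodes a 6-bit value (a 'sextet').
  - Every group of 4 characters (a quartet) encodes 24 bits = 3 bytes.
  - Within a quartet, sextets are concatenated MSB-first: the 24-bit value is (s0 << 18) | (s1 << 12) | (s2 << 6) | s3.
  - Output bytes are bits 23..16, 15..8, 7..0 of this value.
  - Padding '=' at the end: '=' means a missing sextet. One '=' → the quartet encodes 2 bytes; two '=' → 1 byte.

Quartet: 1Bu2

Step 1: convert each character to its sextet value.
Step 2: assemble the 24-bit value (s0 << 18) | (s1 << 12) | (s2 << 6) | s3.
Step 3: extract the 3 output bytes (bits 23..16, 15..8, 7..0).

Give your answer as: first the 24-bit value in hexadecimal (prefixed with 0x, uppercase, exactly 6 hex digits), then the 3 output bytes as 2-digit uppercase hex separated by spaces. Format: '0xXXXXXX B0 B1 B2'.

Sextets: 1=53, B=1, u=46, 2=54
24-bit: (53<<18) | (1<<12) | (46<<6) | 54
      = 0xD40000 | 0x001000 | 0x000B80 | 0x000036
      = 0xD41BB6
Bytes: (v>>16)&0xFF=D4, (v>>8)&0xFF=1B, v&0xFF=B6

Answer: 0xD41BB6 D4 1B B6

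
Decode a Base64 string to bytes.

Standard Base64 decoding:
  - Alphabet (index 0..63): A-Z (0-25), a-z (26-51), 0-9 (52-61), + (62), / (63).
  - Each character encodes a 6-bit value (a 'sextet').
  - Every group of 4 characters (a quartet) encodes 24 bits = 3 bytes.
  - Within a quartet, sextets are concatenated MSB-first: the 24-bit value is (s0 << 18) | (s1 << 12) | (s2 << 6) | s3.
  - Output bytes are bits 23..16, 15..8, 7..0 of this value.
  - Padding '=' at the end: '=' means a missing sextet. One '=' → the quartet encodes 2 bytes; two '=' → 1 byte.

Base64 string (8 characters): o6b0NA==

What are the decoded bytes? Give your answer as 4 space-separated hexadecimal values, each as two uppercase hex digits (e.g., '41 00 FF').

After char 0 ('o'=40): chars_in_quartet=1 acc=0x28 bytes_emitted=0
After char 1 ('6'=58): chars_in_quartet=2 acc=0xA3A bytes_emitted=0
After char 2 ('b'=27): chars_in_quartet=3 acc=0x28E9B bytes_emitted=0
After char 3 ('0'=52): chars_in_quartet=4 acc=0xA3A6F4 -> emit A3 A6 F4, reset; bytes_emitted=3
After char 4 ('N'=13): chars_in_quartet=1 acc=0xD bytes_emitted=3
After char 5 ('A'=0): chars_in_quartet=2 acc=0x340 bytes_emitted=3
Padding '==': partial quartet acc=0x340 -> emit 34; bytes_emitted=4

Answer: A3 A6 F4 34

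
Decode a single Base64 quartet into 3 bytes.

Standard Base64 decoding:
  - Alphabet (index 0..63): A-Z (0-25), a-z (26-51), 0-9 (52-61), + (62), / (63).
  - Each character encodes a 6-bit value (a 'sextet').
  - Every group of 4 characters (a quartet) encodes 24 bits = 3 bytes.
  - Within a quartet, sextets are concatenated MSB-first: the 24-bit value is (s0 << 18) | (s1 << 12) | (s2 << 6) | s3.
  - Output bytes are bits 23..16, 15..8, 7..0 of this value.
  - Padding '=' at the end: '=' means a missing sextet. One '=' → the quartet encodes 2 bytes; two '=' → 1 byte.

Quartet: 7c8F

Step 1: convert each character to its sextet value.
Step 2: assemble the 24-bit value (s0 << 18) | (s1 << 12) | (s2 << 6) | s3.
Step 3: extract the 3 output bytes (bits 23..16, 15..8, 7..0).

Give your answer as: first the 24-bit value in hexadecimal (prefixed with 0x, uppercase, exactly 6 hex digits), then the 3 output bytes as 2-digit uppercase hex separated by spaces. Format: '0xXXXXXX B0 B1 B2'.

Answer: 0xEDCF05 ED CF 05

Derivation:
Sextets: 7=59, c=28, 8=60, F=5
24-bit: (59<<18) | (28<<12) | (60<<6) | 5
      = 0xEC0000 | 0x01C000 | 0x000F00 | 0x000005
      = 0xEDCF05
Bytes: (v>>16)&0xFF=ED, (v>>8)&0xFF=CF, v&0xFF=05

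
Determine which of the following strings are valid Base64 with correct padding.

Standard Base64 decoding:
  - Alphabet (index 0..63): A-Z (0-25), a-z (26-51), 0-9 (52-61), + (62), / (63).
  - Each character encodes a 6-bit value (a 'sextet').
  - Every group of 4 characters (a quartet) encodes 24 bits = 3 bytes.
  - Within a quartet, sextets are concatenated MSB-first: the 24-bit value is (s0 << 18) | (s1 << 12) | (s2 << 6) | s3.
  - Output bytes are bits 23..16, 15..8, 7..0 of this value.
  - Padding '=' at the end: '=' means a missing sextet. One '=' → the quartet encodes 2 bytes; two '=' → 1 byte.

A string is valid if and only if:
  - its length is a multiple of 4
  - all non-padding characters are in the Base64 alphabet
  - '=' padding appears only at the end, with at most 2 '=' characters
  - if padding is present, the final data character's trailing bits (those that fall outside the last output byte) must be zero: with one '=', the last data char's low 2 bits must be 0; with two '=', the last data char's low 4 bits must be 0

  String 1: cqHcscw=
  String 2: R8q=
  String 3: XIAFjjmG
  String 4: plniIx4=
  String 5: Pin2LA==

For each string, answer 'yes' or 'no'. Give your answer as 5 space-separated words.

Answer: yes no yes yes yes

Derivation:
String 1: 'cqHcscw=' → valid
String 2: 'R8q=' → invalid (bad trailing bits)
String 3: 'XIAFjjmG' → valid
String 4: 'plniIx4=' → valid
String 5: 'Pin2LA==' → valid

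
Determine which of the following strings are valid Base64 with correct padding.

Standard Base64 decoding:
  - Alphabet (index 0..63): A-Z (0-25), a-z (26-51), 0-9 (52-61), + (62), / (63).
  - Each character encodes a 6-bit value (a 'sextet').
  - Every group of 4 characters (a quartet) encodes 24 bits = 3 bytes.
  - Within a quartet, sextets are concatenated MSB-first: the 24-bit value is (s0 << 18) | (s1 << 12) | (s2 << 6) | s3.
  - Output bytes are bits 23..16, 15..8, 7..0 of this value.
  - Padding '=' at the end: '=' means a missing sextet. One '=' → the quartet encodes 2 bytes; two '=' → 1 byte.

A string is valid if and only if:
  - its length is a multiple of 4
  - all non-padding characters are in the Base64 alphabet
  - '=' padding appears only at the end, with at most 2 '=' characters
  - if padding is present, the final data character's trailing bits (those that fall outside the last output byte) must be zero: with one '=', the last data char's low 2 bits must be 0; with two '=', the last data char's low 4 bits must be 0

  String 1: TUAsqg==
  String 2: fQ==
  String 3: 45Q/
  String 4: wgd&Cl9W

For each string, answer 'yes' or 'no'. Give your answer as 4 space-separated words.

String 1: 'TUAsqg==' → valid
String 2: 'fQ==' → valid
String 3: '45Q/' → valid
String 4: 'wgd&Cl9W' → invalid (bad char(s): ['&'])

Answer: yes yes yes no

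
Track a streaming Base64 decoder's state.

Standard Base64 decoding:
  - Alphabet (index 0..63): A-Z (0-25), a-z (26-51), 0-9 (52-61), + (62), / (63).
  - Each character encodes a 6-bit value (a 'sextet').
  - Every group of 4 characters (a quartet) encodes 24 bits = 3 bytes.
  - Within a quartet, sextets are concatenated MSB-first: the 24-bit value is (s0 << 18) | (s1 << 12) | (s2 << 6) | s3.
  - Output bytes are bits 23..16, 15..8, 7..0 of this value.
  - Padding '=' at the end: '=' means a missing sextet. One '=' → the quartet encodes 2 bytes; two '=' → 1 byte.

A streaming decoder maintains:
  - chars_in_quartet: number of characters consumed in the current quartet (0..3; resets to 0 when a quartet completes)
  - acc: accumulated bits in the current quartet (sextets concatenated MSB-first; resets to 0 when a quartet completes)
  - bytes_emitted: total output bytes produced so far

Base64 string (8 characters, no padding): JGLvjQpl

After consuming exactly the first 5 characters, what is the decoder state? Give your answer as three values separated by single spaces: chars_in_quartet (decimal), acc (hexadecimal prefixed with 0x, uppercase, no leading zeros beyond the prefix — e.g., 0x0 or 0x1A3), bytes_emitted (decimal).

Answer: 1 0x23 3

Derivation:
After char 0 ('J'=9): chars_in_quartet=1 acc=0x9 bytes_emitted=0
After char 1 ('G'=6): chars_in_quartet=2 acc=0x246 bytes_emitted=0
After char 2 ('L'=11): chars_in_quartet=3 acc=0x918B bytes_emitted=0
After char 3 ('v'=47): chars_in_quartet=4 acc=0x2462EF -> emit 24 62 EF, reset; bytes_emitted=3
After char 4 ('j'=35): chars_in_quartet=1 acc=0x23 bytes_emitted=3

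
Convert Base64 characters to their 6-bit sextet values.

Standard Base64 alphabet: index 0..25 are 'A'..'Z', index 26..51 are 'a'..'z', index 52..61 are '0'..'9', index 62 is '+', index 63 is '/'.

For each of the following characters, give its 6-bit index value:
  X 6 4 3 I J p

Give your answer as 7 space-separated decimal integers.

'X': A..Z range, ord('X') − ord('A') = 23
'6': 0..9 range, 52 + ord('6') − ord('0') = 58
'4': 0..9 range, 52 + ord('4') − ord('0') = 56
'3': 0..9 range, 52 + ord('3') − ord('0') = 55
'I': A..Z range, ord('I') − ord('A') = 8
'J': A..Z range, ord('J') − ord('A') = 9
'p': a..z range, 26 + ord('p') − ord('a') = 41

Answer: 23 58 56 55 8 9 41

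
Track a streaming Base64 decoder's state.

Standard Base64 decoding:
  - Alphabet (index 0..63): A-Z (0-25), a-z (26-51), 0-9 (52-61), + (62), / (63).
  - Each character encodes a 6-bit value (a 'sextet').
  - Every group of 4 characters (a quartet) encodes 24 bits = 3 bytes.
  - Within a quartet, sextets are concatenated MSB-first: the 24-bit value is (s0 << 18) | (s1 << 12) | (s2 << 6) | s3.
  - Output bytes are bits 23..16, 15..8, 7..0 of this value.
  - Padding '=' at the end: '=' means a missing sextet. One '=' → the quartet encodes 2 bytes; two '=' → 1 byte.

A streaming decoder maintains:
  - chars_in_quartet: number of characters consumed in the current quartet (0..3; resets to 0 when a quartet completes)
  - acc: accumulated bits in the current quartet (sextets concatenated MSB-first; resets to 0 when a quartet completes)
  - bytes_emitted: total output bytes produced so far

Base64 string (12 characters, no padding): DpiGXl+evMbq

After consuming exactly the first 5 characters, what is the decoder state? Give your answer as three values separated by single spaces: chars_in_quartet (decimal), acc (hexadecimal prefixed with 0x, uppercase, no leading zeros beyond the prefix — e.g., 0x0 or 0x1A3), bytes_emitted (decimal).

After char 0 ('D'=3): chars_in_quartet=1 acc=0x3 bytes_emitted=0
After char 1 ('p'=41): chars_in_quartet=2 acc=0xE9 bytes_emitted=0
After char 2 ('i'=34): chars_in_quartet=3 acc=0x3A62 bytes_emitted=0
After char 3 ('G'=6): chars_in_quartet=4 acc=0xE9886 -> emit 0E 98 86, reset; bytes_emitted=3
After char 4 ('X'=23): chars_in_quartet=1 acc=0x17 bytes_emitted=3

Answer: 1 0x17 3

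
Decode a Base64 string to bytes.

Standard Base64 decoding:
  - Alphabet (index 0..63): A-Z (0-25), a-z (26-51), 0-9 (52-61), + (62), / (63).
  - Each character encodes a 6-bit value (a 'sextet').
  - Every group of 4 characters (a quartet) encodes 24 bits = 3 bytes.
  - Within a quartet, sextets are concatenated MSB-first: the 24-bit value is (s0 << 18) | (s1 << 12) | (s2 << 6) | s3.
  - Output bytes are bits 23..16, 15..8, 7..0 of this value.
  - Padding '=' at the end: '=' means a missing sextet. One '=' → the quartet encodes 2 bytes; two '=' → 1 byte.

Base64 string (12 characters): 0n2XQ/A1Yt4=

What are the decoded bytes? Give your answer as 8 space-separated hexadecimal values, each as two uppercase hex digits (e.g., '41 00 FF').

After char 0 ('0'=52): chars_in_quartet=1 acc=0x34 bytes_emitted=0
After char 1 ('n'=39): chars_in_quartet=2 acc=0xD27 bytes_emitted=0
After char 2 ('2'=54): chars_in_quartet=3 acc=0x349F6 bytes_emitted=0
After char 3 ('X'=23): chars_in_quartet=4 acc=0xD27D97 -> emit D2 7D 97, reset; bytes_emitted=3
After char 4 ('Q'=16): chars_in_quartet=1 acc=0x10 bytes_emitted=3
After char 5 ('/'=63): chars_in_quartet=2 acc=0x43F bytes_emitted=3
After char 6 ('A'=0): chars_in_quartet=3 acc=0x10FC0 bytes_emitted=3
After char 7 ('1'=53): chars_in_quartet=4 acc=0x43F035 -> emit 43 F0 35, reset; bytes_emitted=6
After char 8 ('Y'=24): chars_in_quartet=1 acc=0x18 bytes_emitted=6
After char 9 ('t'=45): chars_in_quartet=2 acc=0x62D bytes_emitted=6
After char 10 ('4'=56): chars_in_quartet=3 acc=0x18B78 bytes_emitted=6
Padding '=': partial quartet acc=0x18B78 -> emit 62 DE; bytes_emitted=8

Answer: D2 7D 97 43 F0 35 62 DE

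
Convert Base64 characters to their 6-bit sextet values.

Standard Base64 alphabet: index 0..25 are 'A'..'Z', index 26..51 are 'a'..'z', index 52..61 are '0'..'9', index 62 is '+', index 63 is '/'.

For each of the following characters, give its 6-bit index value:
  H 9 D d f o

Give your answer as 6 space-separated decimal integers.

Answer: 7 61 3 29 31 40

Derivation:
'H': A..Z range, ord('H') − ord('A') = 7
'9': 0..9 range, 52 + ord('9') − ord('0') = 61
'D': A..Z range, ord('D') − ord('A') = 3
'd': a..z range, 26 + ord('d') − ord('a') = 29
'f': a..z range, 26 + ord('f') − ord('a') = 31
'o': a..z range, 26 + ord('o') − ord('a') = 40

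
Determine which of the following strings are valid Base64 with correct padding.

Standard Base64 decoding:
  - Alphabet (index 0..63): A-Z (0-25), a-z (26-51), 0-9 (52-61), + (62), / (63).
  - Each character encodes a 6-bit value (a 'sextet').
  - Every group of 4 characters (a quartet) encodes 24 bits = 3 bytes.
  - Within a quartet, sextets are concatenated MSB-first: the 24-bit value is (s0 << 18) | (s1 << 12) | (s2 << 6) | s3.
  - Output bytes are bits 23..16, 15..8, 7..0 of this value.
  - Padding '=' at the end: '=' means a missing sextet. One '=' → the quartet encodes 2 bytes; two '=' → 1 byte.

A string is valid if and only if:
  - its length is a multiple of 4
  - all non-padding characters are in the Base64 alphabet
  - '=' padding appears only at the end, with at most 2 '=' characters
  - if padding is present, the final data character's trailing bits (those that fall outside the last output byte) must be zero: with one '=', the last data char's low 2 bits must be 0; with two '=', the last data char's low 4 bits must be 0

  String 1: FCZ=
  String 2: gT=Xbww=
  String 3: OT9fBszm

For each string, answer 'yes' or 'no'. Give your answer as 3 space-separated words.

String 1: 'FCZ=' → invalid (bad trailing bits)
String 2: 'gT=Xbww=' → invalid (bad char(s): ['=']; '=' in middle)
String 3: 'OT9fBszm' → valid

Answer: no no yes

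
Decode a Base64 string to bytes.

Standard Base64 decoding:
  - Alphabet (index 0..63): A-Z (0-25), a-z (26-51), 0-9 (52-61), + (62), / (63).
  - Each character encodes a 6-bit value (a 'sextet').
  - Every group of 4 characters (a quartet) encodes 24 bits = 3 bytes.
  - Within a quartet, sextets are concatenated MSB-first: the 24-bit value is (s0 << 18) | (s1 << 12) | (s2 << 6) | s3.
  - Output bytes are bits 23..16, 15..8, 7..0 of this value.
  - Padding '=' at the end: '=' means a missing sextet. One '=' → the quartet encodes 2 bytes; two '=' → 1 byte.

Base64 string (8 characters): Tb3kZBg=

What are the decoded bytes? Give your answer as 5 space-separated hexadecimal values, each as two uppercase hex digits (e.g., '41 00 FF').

Answer: 4D BD E4 64 18

Derivation:
After char 0 ('T'=19): chars_in_quartet=1 acc=0x13 bytes_emitted=0
After char 1 ('b'=27): chars_in_quartet=2 acc=0x4DB bytes_emitted=0
After char 2 ('3'=55): chars_in_quartet=3 acc=0x136F7 bytes_emitted=0
After char 3 ('k'=36): chars_in_quartet=4 acc=0x4DBDE4 -> emit 4D BD E4, reset; bytes_emitted=3
After char 4 ('Z'=25): chars_in_quartet=1 acc=0x19 bytes_emitted=3
After char 5 ('B'=1): chars_in_quartet=2 acc=0x641 bytes_emitted=3
After char 6 ('g'=32): chars_in_quartet=3 acc=0x19060 bytes_emitted=3
Padding '=': partial quartet acc=0x19060 -> emit 64 18; bytes_emitted=5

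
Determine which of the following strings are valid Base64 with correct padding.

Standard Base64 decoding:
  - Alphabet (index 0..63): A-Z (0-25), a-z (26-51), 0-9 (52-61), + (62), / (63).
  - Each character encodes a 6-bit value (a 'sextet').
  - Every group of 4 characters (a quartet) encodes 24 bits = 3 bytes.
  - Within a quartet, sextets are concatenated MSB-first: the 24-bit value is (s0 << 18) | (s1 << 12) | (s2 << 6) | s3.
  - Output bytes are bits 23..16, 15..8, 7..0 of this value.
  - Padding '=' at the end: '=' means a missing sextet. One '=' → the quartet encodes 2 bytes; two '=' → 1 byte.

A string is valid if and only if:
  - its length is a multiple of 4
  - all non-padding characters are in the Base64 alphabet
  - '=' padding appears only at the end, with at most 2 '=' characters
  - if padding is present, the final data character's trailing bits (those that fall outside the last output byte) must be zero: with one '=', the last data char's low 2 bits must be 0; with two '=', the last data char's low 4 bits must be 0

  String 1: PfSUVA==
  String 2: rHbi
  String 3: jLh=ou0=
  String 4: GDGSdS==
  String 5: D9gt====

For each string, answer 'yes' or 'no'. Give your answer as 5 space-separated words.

Answer: yes yes no no no

Derivation:
String 1: 'PfSUVA==' → valid
String 2: 'rHbi' → valid
String 3: 'jLh=ou0=' → invalid (bad char(s): ['=']; '=' in middle)
String 4: 'GDGSdS==' → invalid (bad trailing bits)
String 5: 'D9gt====' → invalid (4 pad chars (max 2))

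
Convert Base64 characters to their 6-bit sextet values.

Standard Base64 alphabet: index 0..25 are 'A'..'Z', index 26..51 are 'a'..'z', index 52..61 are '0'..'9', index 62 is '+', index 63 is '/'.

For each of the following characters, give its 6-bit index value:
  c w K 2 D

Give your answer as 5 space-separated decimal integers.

'c': a..z range, 26 + ord('c') − ord('a') = 28
'w': a..z range, 26 + ord('w') − ord('a') = 48
'K': A..Z range, ord('K') − ord('A') = 10
'2': 0..9 range, 52 + ord('2') − ord('0') = 54
'D': A..Z range, ord('D') − ord('A') = 3

Answer: 28 48 10 54 3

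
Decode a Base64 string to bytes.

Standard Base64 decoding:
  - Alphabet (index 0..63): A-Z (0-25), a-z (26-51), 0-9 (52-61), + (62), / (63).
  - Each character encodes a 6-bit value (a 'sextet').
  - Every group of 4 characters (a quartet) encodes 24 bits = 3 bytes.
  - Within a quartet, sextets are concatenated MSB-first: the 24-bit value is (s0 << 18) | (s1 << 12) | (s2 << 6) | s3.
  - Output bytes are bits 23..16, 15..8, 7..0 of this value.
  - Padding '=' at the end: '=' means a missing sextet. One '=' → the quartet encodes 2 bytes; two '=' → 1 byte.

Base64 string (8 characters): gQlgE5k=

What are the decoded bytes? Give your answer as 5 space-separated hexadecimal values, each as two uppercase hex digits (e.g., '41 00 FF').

After char 0 ('g'=32): chars_in_quartet=1 acc=0x20 bytes_emitted=0
After char 1 ('Q'=16): chars_in_quartet=2 acc=0x810 bytes_emitted=0
After char 2 ('l'=37): chars_in_quartet=3 acc=0x20425 bytes_emitted=0
After char 3 ('g'=32): chars_in_quartet=4 acc=0x810960 -> emit 81 09 60, reset; bytes_emitted=3
After char 4 ('E'=4): chars_in_quartet=1 acc=0x4 bytes_emitted=3
After char 5 ('5'=57): chars_in_quartet=2 acc=0x139 bytes_emitted=3
After char 6 ('k'=36): chars_in_quartet=3 acc=0x4E64 bytes_emitted=3
Padding '=': partial quartet acc=0x4E64 -> emit 13 99; bytes_emitted=5

Answer: 81 09 60 13 99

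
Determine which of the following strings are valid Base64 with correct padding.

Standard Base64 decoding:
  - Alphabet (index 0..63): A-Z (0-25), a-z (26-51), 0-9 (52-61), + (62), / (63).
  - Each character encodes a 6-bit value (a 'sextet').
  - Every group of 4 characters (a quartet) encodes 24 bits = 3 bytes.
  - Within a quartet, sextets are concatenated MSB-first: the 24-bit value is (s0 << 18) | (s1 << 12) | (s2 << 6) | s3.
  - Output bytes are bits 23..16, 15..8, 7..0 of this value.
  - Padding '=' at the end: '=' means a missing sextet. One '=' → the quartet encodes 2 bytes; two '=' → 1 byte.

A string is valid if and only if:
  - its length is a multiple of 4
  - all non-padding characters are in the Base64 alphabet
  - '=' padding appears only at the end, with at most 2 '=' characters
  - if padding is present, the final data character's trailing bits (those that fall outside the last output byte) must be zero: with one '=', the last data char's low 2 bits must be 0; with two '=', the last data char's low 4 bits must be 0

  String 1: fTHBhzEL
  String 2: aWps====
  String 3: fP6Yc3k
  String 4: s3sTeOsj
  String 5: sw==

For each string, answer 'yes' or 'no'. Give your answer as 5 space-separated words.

String 1: 'fTHBhzEL' → valid
String 2: 'aWps====' → invalid (4 pad chars (max 2))
String 3: 'fP6Yc3k' → invalid (len=7 not mult of 4)
String 4: 's3sTeOsj' → valid
String 5: 'sw==' → valid

Answer: yes no no yes yes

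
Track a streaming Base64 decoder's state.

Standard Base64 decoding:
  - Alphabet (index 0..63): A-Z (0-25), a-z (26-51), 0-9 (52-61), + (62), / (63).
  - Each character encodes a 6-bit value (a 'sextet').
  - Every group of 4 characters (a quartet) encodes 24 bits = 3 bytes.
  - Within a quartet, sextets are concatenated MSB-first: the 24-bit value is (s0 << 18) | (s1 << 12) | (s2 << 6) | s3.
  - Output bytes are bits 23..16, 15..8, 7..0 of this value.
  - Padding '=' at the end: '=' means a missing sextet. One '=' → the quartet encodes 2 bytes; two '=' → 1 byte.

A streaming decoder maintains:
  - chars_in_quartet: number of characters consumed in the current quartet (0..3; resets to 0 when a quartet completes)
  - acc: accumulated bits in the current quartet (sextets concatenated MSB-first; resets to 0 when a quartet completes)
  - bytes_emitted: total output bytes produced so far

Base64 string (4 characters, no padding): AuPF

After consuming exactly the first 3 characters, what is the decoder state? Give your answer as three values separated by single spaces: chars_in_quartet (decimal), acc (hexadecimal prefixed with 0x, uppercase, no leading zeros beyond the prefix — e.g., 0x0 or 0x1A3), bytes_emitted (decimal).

Answer: 3 0xB8F 0

Derivation:
After char 0 ('A'=0): chars_in_quartet=1 acc=0x0 bytes_emitted=0
After char 1 ('u'=46): chars_in_quartet=2 acc=0x2E bytes_emitted=0
After char 2 ('P'=15): chars_in_quartet=3 acc=0xB8F bytes_emitted=0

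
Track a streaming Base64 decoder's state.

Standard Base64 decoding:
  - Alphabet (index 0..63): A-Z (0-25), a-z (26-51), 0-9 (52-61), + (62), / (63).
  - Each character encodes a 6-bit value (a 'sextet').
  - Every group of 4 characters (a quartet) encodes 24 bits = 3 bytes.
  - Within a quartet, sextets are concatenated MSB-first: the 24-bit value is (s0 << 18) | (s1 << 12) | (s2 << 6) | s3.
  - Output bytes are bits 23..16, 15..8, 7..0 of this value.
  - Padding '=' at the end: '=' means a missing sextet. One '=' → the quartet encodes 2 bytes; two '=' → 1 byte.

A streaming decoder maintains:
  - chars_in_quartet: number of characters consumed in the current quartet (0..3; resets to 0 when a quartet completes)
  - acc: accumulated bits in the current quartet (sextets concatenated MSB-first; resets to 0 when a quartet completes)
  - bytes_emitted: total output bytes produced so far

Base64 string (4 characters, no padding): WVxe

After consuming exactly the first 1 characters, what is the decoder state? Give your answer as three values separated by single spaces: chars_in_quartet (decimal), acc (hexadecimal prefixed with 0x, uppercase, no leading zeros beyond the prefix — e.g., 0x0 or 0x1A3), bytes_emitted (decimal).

Answer: 1 0x16 0

Derivation:
After char 0 ('W'=22): chars_in_quartet=1 acc=0x16 bytes_emitted=0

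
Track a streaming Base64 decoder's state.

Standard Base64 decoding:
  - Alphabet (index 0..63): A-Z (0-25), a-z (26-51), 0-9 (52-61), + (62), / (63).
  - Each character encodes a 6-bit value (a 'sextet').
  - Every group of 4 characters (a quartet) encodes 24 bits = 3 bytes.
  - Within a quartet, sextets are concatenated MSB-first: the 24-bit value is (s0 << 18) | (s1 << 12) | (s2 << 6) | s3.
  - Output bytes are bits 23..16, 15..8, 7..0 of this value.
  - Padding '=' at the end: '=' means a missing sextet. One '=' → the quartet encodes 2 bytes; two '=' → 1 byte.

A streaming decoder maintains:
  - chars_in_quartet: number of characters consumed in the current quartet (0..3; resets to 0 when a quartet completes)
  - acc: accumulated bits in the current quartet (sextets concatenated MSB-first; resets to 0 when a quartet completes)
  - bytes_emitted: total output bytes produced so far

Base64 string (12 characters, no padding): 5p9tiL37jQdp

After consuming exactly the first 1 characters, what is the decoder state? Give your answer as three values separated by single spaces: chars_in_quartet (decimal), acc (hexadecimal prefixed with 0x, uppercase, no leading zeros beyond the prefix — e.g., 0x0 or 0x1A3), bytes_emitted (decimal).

Answer: 1 0x39 0

Derivation:
After char 0 ('5'=57): chars_in_quartet=1 acc=0x39 bytes_emitted=0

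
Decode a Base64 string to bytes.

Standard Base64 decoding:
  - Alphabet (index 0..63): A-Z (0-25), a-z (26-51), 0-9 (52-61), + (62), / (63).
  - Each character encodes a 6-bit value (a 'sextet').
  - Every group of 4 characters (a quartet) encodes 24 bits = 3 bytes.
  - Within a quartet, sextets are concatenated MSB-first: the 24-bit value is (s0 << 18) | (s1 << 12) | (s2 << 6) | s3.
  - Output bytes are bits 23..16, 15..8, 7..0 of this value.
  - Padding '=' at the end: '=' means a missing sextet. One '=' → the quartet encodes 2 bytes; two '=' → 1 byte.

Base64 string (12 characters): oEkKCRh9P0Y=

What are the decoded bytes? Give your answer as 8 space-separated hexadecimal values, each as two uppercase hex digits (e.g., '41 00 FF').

Answer: A0 49 0A 09 18 7D 3F 46

Derivation:
After char 0 ('o'=40): chars_in_quartet=1 acc=0x28 bytes_emitted=0
After char 1 ('E'=4): chars_in_quartet=2 acc=0xA04 bytes_emitted=0
After char 2 ('k'=36): chars_in_quartet=3 acc=0x28124 bytes_emitted=0
After char 3 ('K'=10): chars_in_quartet=4 acc=0xA0490A -> emit A0 49 0A, reset; bytes_emitted=3
After char 4 ('C'=2): chars_in_quartet=1 acc=0x2 bytes_emitted=3
After char 5 ('R'=17): chars_in_quartet=2 acc=0x91 bytes_emitted=3
After char 6 ('h'=33): chars_in_quartet=3 acc=0x2461 bytes_emitted=3
After char 7 ('9'=61): chars_in_quartet=4 acc=0x9187D -> emit 09 18 7D, reset; bytes_emitted=6
After char 8 ('P'=15): chars_in_quartet=1 acc=0xF bytes_emitted=6
After char 9 ('0'=52): chars_in_quartet=2 acc=0x3F4 bytes_emitted=6
After char 10 ('Y'=24): chars_in_quartet=3 acc=0xFD18 bytes_emitted=6
Padding '=': partial quartet acc=0xFD18 -> emit 3F 46; bytes_emitted=8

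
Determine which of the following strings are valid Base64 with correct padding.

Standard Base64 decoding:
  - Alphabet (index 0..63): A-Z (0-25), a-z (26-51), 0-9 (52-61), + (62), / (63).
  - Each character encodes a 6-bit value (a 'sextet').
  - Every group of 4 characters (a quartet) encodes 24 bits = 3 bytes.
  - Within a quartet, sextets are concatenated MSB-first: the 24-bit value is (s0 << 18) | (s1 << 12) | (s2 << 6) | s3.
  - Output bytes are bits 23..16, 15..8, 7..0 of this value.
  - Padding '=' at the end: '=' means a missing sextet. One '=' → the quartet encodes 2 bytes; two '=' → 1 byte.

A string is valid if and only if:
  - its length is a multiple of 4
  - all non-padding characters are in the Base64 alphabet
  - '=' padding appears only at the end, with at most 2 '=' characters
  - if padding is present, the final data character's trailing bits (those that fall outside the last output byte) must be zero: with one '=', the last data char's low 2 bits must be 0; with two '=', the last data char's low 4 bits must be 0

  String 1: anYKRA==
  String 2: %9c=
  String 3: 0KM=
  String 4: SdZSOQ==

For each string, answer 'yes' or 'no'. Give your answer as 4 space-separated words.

Answer: yes no yes yes

Derivation:
String 1: 'anYKRA==' → valid
String 2: '%9c=' → invalid (bad char(s): ['%'])
String 3: '0KM=' → valid
String 4: 'SdZSOQ==' → valid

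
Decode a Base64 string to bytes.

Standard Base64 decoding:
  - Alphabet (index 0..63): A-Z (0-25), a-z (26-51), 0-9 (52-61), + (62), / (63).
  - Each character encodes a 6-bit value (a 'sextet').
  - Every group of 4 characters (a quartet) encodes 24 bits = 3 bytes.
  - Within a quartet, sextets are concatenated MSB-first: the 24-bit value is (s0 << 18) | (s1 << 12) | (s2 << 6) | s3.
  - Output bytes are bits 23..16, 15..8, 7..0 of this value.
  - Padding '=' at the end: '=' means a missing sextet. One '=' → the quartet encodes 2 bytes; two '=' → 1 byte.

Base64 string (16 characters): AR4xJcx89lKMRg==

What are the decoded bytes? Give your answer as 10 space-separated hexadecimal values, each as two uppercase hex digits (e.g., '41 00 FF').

Answer: 01 1E 31 25 CC 7C F6 52 8C 46

Derivation:
After char 0 ('A'=0): chars_in_quartet=1 acc=0x0 bytes_emitted=0
After char 1 ('R'=17): chars_in_quartet=2 acc=0x11 bytes_emitted=0
After char 2 ('4'=56): chars_in_quartet=3 acc=0x478 bytes_emitted=0
After char 3 ('x'=49): chars_in_quartet=4 acc=0x11E31 -> emit 01 1E 31, reset; bytes_emitted=3
After char 4 ('J'=9): chars_in_quartet=1 acc=0x9 bytes_emitted=3
After char 5 ('c'=28): chars_in_quartet=2 acc=0x25C bytes_emitted=3
After char 6 ('x'=49): chars_in_quartet=3 acc=0x9731 bytes_emitted=3
After char 7 ('8'=60): chars_in_quartet=4 acc=0x25CC7C -> emit 25 CC 7C, reset; bytes_emitted=6
After char 8 ('9'=61): chars_in_quartet=1 acc=0x3D bytes_emitted=6
After char 9 ('l'=37): chars_in_quartet=2 acc=0xF65 bytes_emitted=6
After char 10 ('K'=10): chars_in_quartet=3 acc=0x3D94A bytes_emitted=6
After char 11 ('M'=12): chars_in_quartet=4 acc=0xF6528C -> emit F6 52 8C, reset; bytes_emitted=9
After char 12 ('R'=17): chars_in_quartet=1 acc=0x11 bytes_emitted=9
After char 13 ('g'=32): chars_in_quartet=2 acc=0x460 bytes_emitted=9
Padding '==': partial quartet acc=0x460 -> emit 46; bytes_emitted=10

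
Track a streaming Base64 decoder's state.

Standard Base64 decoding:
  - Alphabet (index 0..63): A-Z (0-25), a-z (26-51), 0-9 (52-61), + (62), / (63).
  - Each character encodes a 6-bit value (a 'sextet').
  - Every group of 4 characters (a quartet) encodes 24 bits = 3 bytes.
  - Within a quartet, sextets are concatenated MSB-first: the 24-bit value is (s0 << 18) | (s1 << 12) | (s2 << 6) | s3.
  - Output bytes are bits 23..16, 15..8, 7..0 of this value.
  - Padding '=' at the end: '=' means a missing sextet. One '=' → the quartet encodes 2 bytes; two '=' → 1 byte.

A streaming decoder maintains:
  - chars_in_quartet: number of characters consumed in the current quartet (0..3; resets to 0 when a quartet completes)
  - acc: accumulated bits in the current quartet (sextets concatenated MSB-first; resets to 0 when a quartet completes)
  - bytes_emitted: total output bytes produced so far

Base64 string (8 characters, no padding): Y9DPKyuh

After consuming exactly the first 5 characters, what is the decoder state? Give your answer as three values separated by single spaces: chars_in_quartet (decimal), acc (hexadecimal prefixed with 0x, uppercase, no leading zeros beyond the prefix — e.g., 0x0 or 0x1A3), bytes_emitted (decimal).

After char 0 ('Y'=24): chars_in_quartet=1 acc=0x18 bytes_emitted=0
After char 1 ('9'=61): chars_in_quartet=2 acc=0x63D bytes_emitted=0
After char 2 ('D'=3): chars_in_quartet=3 acc=0x18F43 bytes_emitted=0
After char 3 ('P'=15): chars_in_quartet=4 acc=0x63D0CF -> emit 63 D0 CF, reset; bytes_emitted=3
After char 4 ('K'=10): chars_in_quartet=1 acc=0xA bytes_emitted=3

Answer: 1 0xA 3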